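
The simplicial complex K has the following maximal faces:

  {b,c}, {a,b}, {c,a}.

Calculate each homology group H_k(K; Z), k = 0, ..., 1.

K has 3 vertices, 3 edges.
rank ∂_0 = 0, rank ∂_1 = 2 ⇒ b_0 = 3 − 0 − 2 = 1; all invariant factors of ∂_1 are 1 so no torsion. So H_0 = Z.
rank ∂_1 = 2, rank ∂_2 = 0 ⇒ b_1 = 3 − 2 − 0 = 1. So H_1 = Z.

H_0 ≅ Z,  H_1 ≅ Z.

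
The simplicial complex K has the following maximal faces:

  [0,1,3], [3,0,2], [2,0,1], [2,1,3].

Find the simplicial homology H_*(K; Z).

H_0 ≅ Z,  H_1 = 0,  H_2 ≅ Z.

Take the total order 0 < 1 < 2 < 3 on the vertex set. Then K (dimension 2) consists of the simplices:

  0-simplices (4): [0], [1], [2], [3]
  1-simplices (6): [0,1], [0,2], [0,3], [1,2], [1,3], [2,3]
  2-simplices (4): [0,1,2], [0,1,3], [0,2,3], [1,2,3]

giving chain groups C_0 ≅ Z^4, C_1 ≅ Z^6, C_2 ≅ Z^4.

∂_1: C_1 → C_0 maps an edge to its endpoints' difference, ∂[p,q] = q − p.
The 4×6 boundary matrix has rank 3 and Smith normal form diag(1,1,1).

∂_2: C_2 → C_1 acts by ∂[p,q,r] = [q,r] − [p,r] + [p,q]. For instance
  ∂[1,2,3] = [2,3] − [1,3] + [1,2],
  ∂[0,2,3] = [2,3] − [0,3] + [0,2].
This gives a 6×4 integer matrix of rank 3; reducing to Smith normal form yields diagonal entries (1,1,1).

Reading off H_k = ker ∂_k / im ∂_{k+1}:

  H_0: rank C_0 − rank ∂_1 = 4 − 3 = 1, and the invariant factors of ∂_1 are all 1, so H_0 ≅ Z.
  H_1: rank ker ∂_1 − rank ∂_2 = (6 − 3) − 3 = 0, and the invariant factors of ∂_2 are all 1, so H_1 ≅ 0.
  H_2: rank ker ∂_2 − rank ∂_3 = (4 − 3) − 0 = 1, and there is no ∂_3, so H_2 ≅ Z.

As a check, the Euler characteristic is 4 − 6 + 4 = 2, which agrees with 1 − 0 + 1 = 2.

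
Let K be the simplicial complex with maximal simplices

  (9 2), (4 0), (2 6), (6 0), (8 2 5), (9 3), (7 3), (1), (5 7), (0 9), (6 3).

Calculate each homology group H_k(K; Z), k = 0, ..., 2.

Order the vertices as 0 < 1 < 2 < 3 < 4 < 5 < 6 < 7 < 8 < 9. Listing each simplex with vertices in this order, K has dimension 2 with simplices:

  0-simplices (10): [0], [1], [2], [3], [4], [5], [6], [7], [8], [9]
  1-simplices (12): [0,4], [0,6], [0,9], [2,5], [2,6], [2,8], [2,9], [3,6], [3,7], [3,9], [5,7], [5,8]
  2-simplices (1): [2,5,8]

so the chain groups are C_0 ≅ Z^10, C_1 ≅ Z^12, C_2 ≅ Z^1.

Boundary ∂_1: C_1 → C_0 is given by ∂[p,q] = [q] − [p].
As a 10×12 matrix over Z this has rank 8, with invariant factors (1,1,1,1,1,1,1,1).

∂_2: C_2 → C_1 acts by ∂[p,q,r] = [q,r] − [p,r] + [p,q]. For instance
  ∂[2,5,8] = [5,8] − [2,8] + [2,5].
The resulting 12×1 matrix has rank 1, and its Smith normal form has invariant factors (1).

Now H_k = ker ∂_k / im ∂_{k+1}, so:

  H_0: rank C_0 − rank ∂_1 = 10 − 8 = 2, and the invariant factors of ∂_1 are all 1, so H_0 = Z^2.
  H_1: rank ker ∂_1 − rank ∂_2 = (12 − 8) − 1 = 3, and the invariant factors of ∂_2 are all 1, so H_1 = Z^3.
  H_2: rank ker ∂_2 − rank ∂_3 = (1 − 1) − 0 = 0, and there is no ∂_3, so H_2 = 0.

H_0 ≅ Z^2,  H_1 ≅ Z^3,  H_2 = 0.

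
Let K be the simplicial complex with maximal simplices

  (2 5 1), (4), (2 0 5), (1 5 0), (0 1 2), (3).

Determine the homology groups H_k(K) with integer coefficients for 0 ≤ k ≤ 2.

Order the vertices as 0 < 1 < 2 < 3 < 4 < 5. Listing each simplex with vertices in this order, K has dimension 2 with simplices:

  0-simplices (6): [0], [1], [2], [3], [4], [5]
  1-simplices (6): [0,1], [0,2], [0,5], [1,2], [1,5], [2,5]
  2-simplices (4): [0,1,2], [0,1,5], [0,2,5], [1,2,5]

Hence C_0 ≅ Z^6, C_1 ≅ Z^6, C_2 ≅ Z^4.

∂_1: C_1 → C_0 maps an edge to its endpoints' difference, ∂[p,q] = q − p.
This gives a 6×6 integer matrix of rank 3; reducing to Smith normal form yields diagonal entries (1,1,1).

Boundary ∂_2: C_2 → C_1 acts by ∂[p,q,r] = [q,r] − [p,r] + [p,q]. For instance
  ∂[0,1,2] = [1,2] − [0,2] + [0,1],
  ∂[0,1,5] = [1,5] − [0,5] + [0,1].
This gives a 6×4 integer matrix of rank 3; reducing to Smith normal form yields diagonal entries (1,1,1).

Reading off H_k = ker ∂_k / im ∂_{k+1}:

  H_0: rank C_0 − rank ∂_1 = 6 − 3 = 3, and the invariant factors of ∂_1 are all 1, so H_0 = Z^3.
  H_1: rank ker ∂_1 − rank ∂_2 = (6 − 3) − 3 = 0, and the invariant factors of ∂_2 are all 1, so H_1 = 0.
  H_2: rank ker ∂_2 − rank ∂_3 = (4 − 3) − 0 = 1, and there is no ∂_3, so H_2 = Z.

As a check, the Euler characteristic is 6 − 6 + 4 = 4, which agrees with 3 − 0 + 1 = 4.

H_0 = Z^3,  H_1 = 0,  H_2 = Z.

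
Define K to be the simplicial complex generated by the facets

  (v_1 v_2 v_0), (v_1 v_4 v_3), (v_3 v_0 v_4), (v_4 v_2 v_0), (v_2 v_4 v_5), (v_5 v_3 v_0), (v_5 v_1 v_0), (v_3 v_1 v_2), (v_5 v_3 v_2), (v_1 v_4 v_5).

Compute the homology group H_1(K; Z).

Take the total order v_0 < v_1 < v_2 < v_3 < v_4 < v_5 on the vertex set. Then K (dimension 2) consists of the simplices:

  0-simplices (6): [v_0], [v_1], [v_2], [v_3], [v_4], [v_5]
  1-simplices (15): (15 of them)
  2-simplices (10): [v_0,v_1,v_2], [v_0,v_1,v_5], [v_0,v_2,v_4], [v_0,v_3,v_4], [v_0,v_3,v_5], [v_1,v_2,v_3], [v_1,v_3,v_4], [v_1,v_4,v_5], [v_2,v_3,v_5], [v_2,v_4,v_5]

Hence C_0 ≅ Z^6, C_1 ≅ Z^15, C_2 ≅ Z^10.

The boundary map ∂_1: C_1 → C_0 is given by ∂[p,q] = [q] − [p].
As a 6×15 matrix over Z this has rank 5, with invariant factors (1,1,1,1,1).

The boundary map ∂_2: C_2 → C_1 sends each 2-simplex [p,q,r] to [q,r] − [p,r] + [p,q]. For instance
  ∂[v_0,v_2,v_4] = [v_2,v_4] − [v_0,v_4] + [v_0,v_2],
  ∂[v_0,v_1,v_2] = [v_1,v_2] − [v_0,v_2] + [v_0,v_1].
This gives a 15×10 integer matrix of rank 10; reducing to Smith normal form yields diagonal entries (1,1,1,1,1,1,1,1,1,2).

From H_k ≅ ker(∂_k) / im(∂_{k+1}) we obtain:

  H_1: rank ker ∂_1 − rank ∂_2 = (15 − 5) − 10 = 0, and ∂_2 has invariant factor 2 > 1, so H_1 = Z_2.

H_1 = Z_2.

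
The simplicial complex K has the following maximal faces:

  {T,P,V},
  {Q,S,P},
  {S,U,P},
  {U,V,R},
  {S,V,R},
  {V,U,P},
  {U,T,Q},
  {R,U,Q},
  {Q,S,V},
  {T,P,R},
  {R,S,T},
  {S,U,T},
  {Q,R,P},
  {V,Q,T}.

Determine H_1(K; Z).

Take the total order P < Q < R < S < T < U < V on the vertex set. Then K (dimension 2) consists of the simplices:

  0-simplices (7): P, Q, R, S, T, U, V
  1-simplices (21): PQ, PR, PS, PT, PU, PV, QR, QS, QT, QU, QV, RS, RT, RU, RV, ST, SU, SV, TU, TV, UV
  2-simplices (14): PQR, PQS, PRT, PSU, PTV, PUV, QRU, QSV, QTU, QTV, RST, RSV, RUV, STU

giving chain groups C_0 ≅ Z^7, C_1 ≅ Z^21, C_2 ≅ Z^14.

Boundary ∂_1: C_1 → C_0 sends each edge [p,q] (with p < q) to q − p.
The resulting 7×21 matrix has rank 6, and its Smith normal form has invariant factors (1,1,1,1,1,1).

The boundary map ∂_2: C_2 → C_1 acts by ∂[p,q,r] = [q,r] − [p,r] + [p,q]. For instance
  ∂PQR = QR − PR + PQ,
  ∂RSV = SV − RV + RS.
This gives a 21×14 integer matrix of rank 13; reducing to Smith normal form yields diagonal entries (1,1,1,1,1,1,1,1,1,1,1,1,1).

Now H_k = ker ∂_k / im ∂_{k+1}, so:

  H_1: rank ker ∂_1 − rank ∂_2 = (21 − 6) − 13 = 2, and the invariant factors of ∂_2 are all 1, so H_1 = Z^2.

H_1 ≅ Z^2.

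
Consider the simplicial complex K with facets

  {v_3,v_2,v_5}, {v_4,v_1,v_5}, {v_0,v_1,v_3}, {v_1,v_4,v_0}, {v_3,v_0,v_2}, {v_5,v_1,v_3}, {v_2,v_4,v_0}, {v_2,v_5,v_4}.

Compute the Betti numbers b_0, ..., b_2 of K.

b_0 = 1, b_1 = 0, b_2 = 1.

We work with the vertex ordering v_0 < v_1 < v_2 < v_3 < v_4 < v_5. The simplices of K, each written with vertices in increasing order, are:

  0-simplices (6): [v_0], [v_1], [v_2], [v_3], [v_4], [v_5]
  1-simplices (12): [v_0,v_1], [v_0,v_2], [v_0,v_3], [v_0,v_4], [v_1,v_3], [v_1,v_4], [v_1,v_5], [v_2,v_3], [v_2,v_4], [v_2,v_5], [v_3,v_5], [v_4,v_5]
  2-simplices (8): [v_0,v_1,v_3], [v_0,v_1,v_4], [v_0,v_2,v_3], [v_0,v_2,v_4], [v_1,v_3,v_5], [v_1,v_4,v_5], [v_2,v_3,v_5], [v_2,v_4,v_5]

Hence C_0 ≅ Z^6, C_1 ≅ Z^12, C_2 ≅ Z^8.

The boundary map ∂_1: C_1 → C_0 maps an edge to its endpoints' difference, ∂[p,q] = q − p.
As a 6×12 matrix over Z this has rank 5, with invariant factors (1,1,1,1,1).

Boundary ∂_2: C_2 → C_1 sends each 2-simplex [p,q,r] to [q,r] − [p,r] + [p,q]. For instance
  ∂[v_2,v_3,v_5] = [v_3,v_5] − [v_2,v_5] + [v_2,v_3],
  ∂[v_1,v_4,v_5] = [v_4,v_5] − [v_1,v_5] + [v_1,v_4].
As a 12×8 matrix over Z this has rank 7, with invariant factors (1,1,1,1,1,1,1).

Now H_k = ker ∂_k / im ∂_{k+1}, so:

  H_0: rank C_0 − rank ∂_1 = 6 − 5 = 1, and the invariant factors of ∂_1 are all 1, so H_0 ≅ Z.
  H_1: rank ker ∂_1 − rank ∂_2 = (12 − 5) − 7 = 0, and the invariant factors of ∂_2 are all 1, so H_1 ≅ 0.
  H_2: rank ker ∂_2 − rank ∂_3 = (8 − 7) − 0 = 1, and there is no ∂_3, so H_2 ≅ Z.

As a check, the Euler characteristic is 6 − 12 + 8 = 2, which agrees with 1 − 0 + 1 = 2.
(K is a triangulation of the 2-sphere S^2.)

Hence the Betti numbers are b_0 = 1, b_1 = 0, b_2 = 1.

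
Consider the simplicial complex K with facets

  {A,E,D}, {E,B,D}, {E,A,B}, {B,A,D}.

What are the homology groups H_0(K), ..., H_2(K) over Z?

Fix the vertex order A < B < D < E and write every simplex with vertices in increasing order. Then dim K = 2 and the simplices of K are:

  0-simplices (4): A, B, D, E
  1-simplices (6): AB, AD, AE, BD, BE, DE
  2-simplices (4): ABD, ABE, ADE, BDE

Hence C_0 ≅ Z^4, C_1 ≅ Z^6, C_2 ≅ Z^4.

Boundary ∂_1: C_1 → C_0 maps an edge to its endpoints' difference, ∂[p,q] = q − p. For instance
  ∂AD = D − A.
The 4×6 boundary matrix has rank 3 and Smith normal form diag(1,1,1).

The boundary map ∂_2: C_2 → C_1 sends each 2-simplex [p,q,r] to [q,r] − [p,r] + [p,q]. For instance
  ∂ADE = DE − AE + AD,
  ∂BDE = DE − BE + BD.
This gives a 6×4 integer matrix of rank 3; reducing to Smith normal form yields diagonal entries (1,1,1).

Now H_k = ker ∂_k / im ∂_{k+1}, so:

  H_0: rank C_0 − rank ∂_1 = 4 − 3 = 1, and the invariant factors of ∂_1 are all 1, so H_0 ≅ Z.
  H_1: rank ker ∂_1 − rank ∂_2 = (6 − 3) − 3 = 0, and the invariant factors of ∂_2 are all 1, so H_1 ≅ 0.
  H_2: rank ker ∂_2 − rank ∂_3 = (4 − 3) − 0 = 1, and there is no ∂_3, so H_2 ≅ Z.

H_0 ≅ Z,  H_1 = 0,  H_2 ≅ Z.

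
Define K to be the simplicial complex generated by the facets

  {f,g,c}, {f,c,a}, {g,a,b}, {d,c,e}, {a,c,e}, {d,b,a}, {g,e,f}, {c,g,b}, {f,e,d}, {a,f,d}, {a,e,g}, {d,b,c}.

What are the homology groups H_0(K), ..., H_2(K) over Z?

H_0 = Z,  H_1 = Z/2,  H_2 = 0.

Take the total order a < b < c < d < e < f < g on the vertex set. Then K (dimension 2) consists of the simplices:

  0-simplices (7): a, b, c, d, e, f, g
  1-simplices (18): ab, ac, ad, ae, af, ag, bc, bd, bg, cd, ce, cf, cg, de, df, ef, eg, fg
  2-simplices (12): abd, abg, ace, acf, adf, aeg, bcd, bcg, cde, cfg, def, efg

giving chain groups C_0 ≅ Z^7, C_1 ≅ Z^18, C_2 ≅ Z^12.

Boundary ∂_1: C_1 → C_0 is given by ∂[p,q] = [q] − [p]. For instance
  ∂cf = f − c.
This gives a 7×18 integer matrix of rank 6; reducing to Smith normal form yields diagonal entries (1,1,1,1,1,1).

Boundary ∂_2: C_2 → C_1 acts by ∂[p,q,r] = [q,r] − [p,r] + [p,q]. For instance
  ∂aeg = eg − ag + ae,
  ∂adf = df − af + ad.
As a 18×12 matrix over Z this has rank 12, with invariant factors (1,1,1,1,1,1,1,1,1,1,1,2).

Now H_k = ker ∂_k / im ∂_{k+1}, so:

  H_0: rank C_0 − rank ∂_1 = 7 − 6 = 1, and the invariant factors of ∂_1 are all 1, so H_0 ≅ Z.
  H_1: rank ker ∂_1 − rank ∂_2 = (18 − 6) − 12 = 0, and ∂_2 has invariant factor 2 > 1, so H_1 ≅ Z/2.
  H_2: rank ker ∂_2 − rank ∂_3 = (12 − 12) − 0 = 0, and there is no ∂_3, so H_2 ≅ 0.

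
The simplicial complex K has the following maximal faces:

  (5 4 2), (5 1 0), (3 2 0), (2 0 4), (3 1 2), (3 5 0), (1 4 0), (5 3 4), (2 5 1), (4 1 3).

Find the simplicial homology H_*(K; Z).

H_0 ≅ Z,  H_1 ≅ Z/2,  H_2 = 0.

Fix the vertex order 0 < 1 < 2 < 3 < 4 < 5 and write every simplex with vertices in increasing order. Then dim K = 2 and the simplices of K are:

  0-simplices (6): [0], [1], [2], [3], [4], [5]
  1-simplices (15): [0,1], [0,2], [0,3], [0,4], [0,5], [1,2], [1,3], [1,4], [1,5], [2,3], [2,4], [2,5], [3,4], [3,5], [4,5]
  2-simplices (10): [0,1,4], [0,1,5], [0,2,3], [0,2,4], [0,3,5], [1,2,3], [1,2,5], [1,3,4], [2,4,5], [3,4,5]

giving chain groups C_0 ≅ Z^6, C_1 ≅ Z^15, C_2 ≅ Z^10.

The boundary map ∂_1: C_1 → C_0 is given by ∂[p,q] = [q] − [p]. For instance
  ∂[3,5] = [5] − [3].
This gives a 6×15 integer matrix of rank 5; reducing to Smith normal form yields diagonal entries (1,1,1,1,1).

Boundary ∂_2: C_2 → C_1 acts by ∂[p,q,r] = [q,r] − [p,r] + [p,q]. For instance
  ∂[0,2,4] = [2,4] − [0,4] + [0,2],
  ∂[2,4,5] = [4,5] − [2,5] + [2,4].
The resulting 15×10 matrix has rank 10, and its Smith normal form has invariant factors (1,1,1,1,1,1,1,1,1,2).

Now H_k = ker ∂_k / im ∂_{k+1}, so:

  H_0: rank C_0 − rank ∂_1 = 6 − 5 = 1, and the invariant factors of ∂_1 are all 1, so H_0 ≅ Z.
  H_1: rank ker ∂_1 − rank ∂_2 = (15 − 5) − 10 = 0, and ∂_2 has invariant factor 2 > 1, so H_1 ≅ Z/2.
  H_2: rank ker ∂_2 − rank ∂_3 = (10 − 10) − 0 = 0, and there is no ∂_3, so H_2 ≅ 0.

As a check, the Euler characteristic is 6 − 15 + 10 = 1, which agrees with 1 − 0 + 0 = 1.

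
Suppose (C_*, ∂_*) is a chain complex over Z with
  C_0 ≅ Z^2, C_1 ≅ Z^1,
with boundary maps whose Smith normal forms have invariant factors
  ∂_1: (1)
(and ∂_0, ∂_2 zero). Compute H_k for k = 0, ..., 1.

H_0: b_0 = 2 − 0 − 1 = 1; torsion from ∂_1 factors > 1: none. So H_0 = Z.
H_1: b_1 = 1 − 1 − 0 = 0; torsion from ∂_2 factors > 1: none. So H_1 = 0.

H_0 = Z,  H_1 = 0.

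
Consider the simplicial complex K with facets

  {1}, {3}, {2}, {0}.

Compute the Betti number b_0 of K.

b_0 = 4.

Take the total order 0 < 1 < 2 < 3 on the vertex set. Then K (dimension 0) consists of the simplices:

  0-simplices (4): [0], [1], [2], [3]

giving chain groups C_0 ≅ Z^4.

Now H_k = ker ∂_k / im ∂_{k+1}, so:

  H_0: rank C_0 − rank ∂_1 = 4 − 0 = 4, and there is no ∂_1, so H_0 ≅ Z^4.

Hence the Betti numbers are b_0 = 4.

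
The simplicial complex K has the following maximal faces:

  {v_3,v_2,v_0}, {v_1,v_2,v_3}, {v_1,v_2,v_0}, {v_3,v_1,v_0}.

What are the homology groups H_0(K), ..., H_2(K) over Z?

H_0 = Z,  H_1 = 0,  H_2 = Z.

Take the total order v_0 < v_1 < v_2 < v_3 on the vertex set. Then K (dimension 2) consists of the simplices:

  0-simplices (4): [v_0], [v_1], [v_2], [v_3]
  1-simplices (6): [v_0,v_1], [v_0,v_2], [v_0,v_3], [v_1,v_2], [v_1,v_3], [v_2,v_3]
  2-simplices (4): [v_0,v_1,v_2], [v_0,v_1,v_3], [v_0,v_2,v_3], [v_1,v_2,v_3]

giving chain groups C_0 ≅ Z^4, C_1 ≅ Z^6, C_2 ≅ Z^4.

∂_1: C_1 → C_0 is given by ∂[p,q] = [q] − [p].
The 4×6 boundary matrix has rank 3 and Smith normal form diag(1,1,1).

∂_2: C_2 → C_1 acts by ∂[p,q,r] = [q,r] − [p,r] + [p,q]. For instance
  ∂[v_0,v_1,v_2] = [v_1,v_2] − [v_0,v_2] + [v_0,v_1],
  ∂[v_1,v_2,v_3] = [v_2,v_3] − [v_1,v_3] + [v_1,v_2].
As a 6×4 matrix over Z this has rank 3, with invariant factors (1,1,1).

From H_k ≅ ker(∂_k) / im(∂_{k+1}) we obtain:

  H_0: rank C_0 − rank ∂_1 = 4 − 3 = 1, and the invariant factors of ∂_1 are all 1, so H_0 ≅ Z.
  H_1: rank ker ∂_1 − rank ∂_2 = (6 − 3) − 3 = 0, and the invariant factors of ∂_2 are all 1, so H_1 ≅ 0.
  H_2: rank ker ∂_2 − rank ∂_3 = (4 − 3) − 0 = 1, and there is no ∂_3, so H_2 ≅ Z.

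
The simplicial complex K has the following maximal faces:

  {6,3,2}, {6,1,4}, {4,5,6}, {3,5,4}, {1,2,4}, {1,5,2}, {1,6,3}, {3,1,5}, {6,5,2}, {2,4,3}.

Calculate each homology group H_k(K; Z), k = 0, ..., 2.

H_0 ≅ Z,  H_1 ≅ Z/2Z,  H_2 = 0.

Fix the vertex order 1 < 2 < 3 < 4 < 5 < 6 and write every simplex with vertices in increasing order. Then dim K = 2 and the simplices of K are:

  0-simplices (6): [1], [2], [3], [4], [5], [6]
  1-simplices (15): [1,2], [1,3], [1,4], [1,5], [1,6], [2,3], [2,4], [2,5], [2,6], [3,4], [3,5], [3,6], [4,5], [4,6], [5,6]
  2-simplices (10): [1,2,4], [1,2,5], [1,3,5], [1,3,6], [1,4,6], [2,3,4], [2,3,6], [2,5,6], [3,4,5], [4,5,6]

Hence C_0 ≅ Z^6, C_1 ≅ Z^15, C_2 ≅ Z^10.

∂_1: C_1 → C_0 maps an edge to its endpoints' difference, ∂[p,q] = q − p. For instance
  ∂[2,6] = [6] − [2].
This gives a 6×15 integer matrix of rank 5; reducing to Smith normal form yields diagonal entries (1,1,1,1,1).

∂_2: C_2 → C_1 acts by ∂[p,q,r] = [q,r] − [p,r] + [p,q]. For instance
  ∂[4,5,6] = [5,6] − [4,6] + [4,5],
  ∂[1,2,5] = [2,5] − [1,5] + [1,2].
The 15×10 boundary matrix has rank 10 and Smith normal form diag(1,1,1,1,1,1,1,1,1,2).

Now H_k = ker ∂_k / im ∂_{k+1}, so:

  H_0: rank C_0 − rank ∂_1 = 6 − 5 = 1, and the invariant factors of ∂_1 are all 1, so H_0 = Z.
  H_1: rank ker ∂_1 − rank ∂_2 = (15 − 5) − 10 = 0, and ∂_2 has invariant factor 2 > 1, so H_1 = Z/2Z.
  H_2: rank ker ∂_2 − rank ∂_3 = (10 − 10) − 0 = 0, and there is no ∂_3, so H_2 = 0.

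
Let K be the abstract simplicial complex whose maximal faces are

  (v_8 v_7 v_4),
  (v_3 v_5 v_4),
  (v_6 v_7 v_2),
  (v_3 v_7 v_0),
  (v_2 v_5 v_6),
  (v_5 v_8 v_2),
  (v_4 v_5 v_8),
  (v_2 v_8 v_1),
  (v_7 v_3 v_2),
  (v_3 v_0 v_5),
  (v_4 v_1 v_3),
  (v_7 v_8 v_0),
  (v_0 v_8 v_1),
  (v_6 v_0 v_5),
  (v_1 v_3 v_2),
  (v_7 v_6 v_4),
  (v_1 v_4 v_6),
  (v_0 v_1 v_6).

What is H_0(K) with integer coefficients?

Take the total order v_0 < v_1 < v_2 < v_3 < v_4 < v_5 < v_6 < v_7 < v_8 on the vertex set. Then K (dimension 2) consists of the simplices:

  0-simplices (9): [v_0], [v_1], [v_2], [v_3], [v_4], [v_5], [v_6], [v_7], [v_8]
  1-simplices (27): (27 of them)
  2-simplices (18): (18 of them)

so the chain groups are C_0 ≅ Z^9, C_1 ≅ Z^27, C_2 ≅ Z^18.

Boundary ∂_1: C_1 → C_0 sends each edge [p,q] (with p < q) to q − p. For instance
  ∂[v_6,v_7] = [v_7] − [v_6].
The 9×27 boundary matrix has rank 8 and Smith normal form diag(1,1,1,1,1,1,1,1).

The boundary map ∂_2: C_2 → C_1 acts by ∂[p,q,r] = [q,r] − [p,r] + [p,q]. For instance
  ∂[v_1,v_4,v_6] = [v_4,v_6] − [v_1,v_6] + [v_1,v_4],
  ∂[v_0,v_1,v_8] = [v_1,v_8] − [v_0,v_8] + [v_0,v_1].
The 27×18 boundary matrix has rank 17 and Smith normal form diag(1,1,1,1,1,1,1,1,1,1,1,1,1,1,1,1,1).

From H_k ≅ ker(∂_k) / im(∂_{k+1}) we obtain:

  H_0: rank C_0 − rank ∂_1 = 9 − 8 = 1, and the invariant factors of ∂_1 are all 1, so H_0 ≅ Z.

H_0 ≅ Z.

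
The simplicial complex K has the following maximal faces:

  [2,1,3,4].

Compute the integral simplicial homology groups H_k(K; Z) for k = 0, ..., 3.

H_0 ≅ Z,  H_1 = 0,  H_2 = 0,  H_3 = 0.

We work with the vertex ordering 1 < 2 < 3 < 4. The simplices of K, each written with vertices in increasing order, are:

  0-simplices (4): [1], [2], [3], [4]
  1-simplices (6): [1,2], [1,3], [1,4], [2,3], [2,4], [3,4]
  2-simplices (4): [1,2,3], [1,2,4], [1,3,4], [2,3,4]
  3-simplices (1): [1,2,3,4]

giving chain groups C_0 ≅ Z^4, C_1 ≅ Z^6, C_2 ≅ Z^4, C_3 ≅ Z^1.

∂_1: C_1 → C_0 sends each edge [p,q] (with p < q) to q − p. For instance
  ∂[2,4] = [4] − [2].
This gives a 4×6 integer matrix of rank 3; reducing to Smith normal form yields diagonal entries (1,1,1).

∂_2: C_2 → C_1 acts by ∂[p,q,r] = [q,r] − [p,r] + [p,q]. For instance
  ∂[1,2,3] = [2,3] − [1,3] + [1,2],
  ∂[1,3,4] = [3,4] − [1,4] + [1,3].
The 6×4 boundary matrix has rank 3 and Smith normal form diag(1,1,1).

The boundary map ∂_3: C_3 → C_2 sends each 3-simplex σ to the alternating sum Σ_i (−1)^i (σ with its i-th vertex removed). For instance
  ∂[1,2,3,4] = [2,3,4] − [1,3,4] + [1,2,4] − [1,2,3].
As a 4×1 matrix over Z this has rank 1, with invariant factors (1).

Computing H_k = (kernel of ∂_k) / (image of ∂_{k+1}):

  H_0: rank C_0 − rank ∂_1 = 4 − 3 = 1, and the invariant factors of ∂_1 are all 1, so H_0 ≅ Z.
  H_1: rank ker ∂_1 − rank ∂_2 = (6 − 3) − 3 = 0, and the invariant factors of ∂_2 are all 1, so H_1 ≅ 0.
  H_2: rank ker ∂_2 − rank ∂_3 = (4 − 3) − 1 = 0, and the invariant factors of ∂_3 are all 1, so H_2 ≅ 0.
  H_3: rank ker ∂_3 − rank ∂_4 = (1 − 1) − 0 = 0, and there is no ∂_4, so H_3 ≅ 0.

As a check, the Euler characteristic is 4 − 6 + 4 − 1 = 1, which agrees with 1 − 0 + 0 − 0 = 1.
(K is a triangulation of the 3-simplex.)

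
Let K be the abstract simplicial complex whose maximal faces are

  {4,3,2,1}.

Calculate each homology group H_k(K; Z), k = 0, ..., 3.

H_0 = Z,  H_1 = 0,  H_2 = 0,  H_3 = 0.

Take the total order 1 < 2 < 3 < 4 on the vertex set. Then K (dimension 3) consists of the simplices:

  0-simplices (4): [1], [2], [3], [4]
  1-simplices (6): [1,2], [1,3], [1,4], [2,3], [2,4], [3,4]
  2-simplices (4): [1,2,3], [1,2,4], [1,3,4], [2,3,4]
  3-simplices (1): [1,2,3,4]

so the chain groups are C_0 ≅ Z^4, C_1 ≅ Z^6, C_2 ≅ Z^4, C_3 ≅ Z^1.

The boundary map ∂_1: C_1 → C_0 sends each edge [p,q] (with p < q) to q − p. For instance
  ∂[2,3] = [3] − [2].
This gives a 4×6 integer matrix of rank 3; reducing to Smith normal form yields diagonal entries (1,1,1).

∂_2: C_2 → C_1 acts by ∂[p,q,r] = [q,r] − [p,r] + [p,q]. For instance
  ∂[2,3,4] = [3,4] − [2,4] + [2,3],
  ∂[1,2,3] = [2,3] − [1,3] + [1,2].
The resulting 6×4 matrix has rank 3, and its Smith normal form has invariant factors (1,1,1).

The boundary map ∂_3: C_3 → C_2 sends each 3-simplex σ to the alternating sum Σ_i (−1)^i (σ with its i-th vertex removed). For instance
  ∂[1,2,3,4] = [2,3,4] − [1,3,4] + [1,2,4] − [1,2,3].
This gives a 4×1 integer matrix of rank 1; reducing to Smith normal form yields diagonal entries (1).

Reading off H_k = ker ∂_k / im ∂_{k+1}:

  H_0: rank C_0 − rank ∂_1 = 4 − 3 = 1, and the invariant factors of ∂_1 are all 1, so H_0 = Z.
  H_1: rank ker ∂_1 − rank ∂_2 = (6 − 3) − 3 = 0, and the invariant factors of ∂_2 are all 1, so H_1 = 0.
  H_2: rank ker ∂_2 − rank ∂_3 = (4 − 3) − 1 = 0, and the invariant factors of ∂_3 are all 1, so H_2 = 0.
  H_3: rank ker ∂_3 − rank ∂_4 = (1 − 1) − 0 = 0, and there is no ∂_4, so H_3 = 0.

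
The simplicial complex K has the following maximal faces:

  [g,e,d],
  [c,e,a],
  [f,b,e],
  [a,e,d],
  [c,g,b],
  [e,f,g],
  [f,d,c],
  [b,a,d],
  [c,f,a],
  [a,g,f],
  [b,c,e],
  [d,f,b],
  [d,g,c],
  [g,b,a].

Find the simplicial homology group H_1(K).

H_1 = Z^2.

Fix the vertex order a < b < c < d < e < f < g and write every simplex with vertices in increasing order. Then dim K = 2 and the simplices of K are:

  0-simplices (7): a, b, c, d, e, f, g
  1-simplices (21): ab, ac, ad, ae, af, ag, bc, bd, be, bf, bg, cd, ce, cf, cg, de, df, dg, ef, eg, fg
  2-simplices (14): abd, abg, ace, acf, ade, afg, bce, bcg, bdf, bef, cdf, cdg, deg, efg

so the chain groups are C_0 ≅ Z^7, C_1 ≅ Z^21, C_2 ≅ Z^14.

Boundary ∂_1: C_1 → C_0 is given by ∂[p,q] = [q] − [p]. For instance
  ∂be = e − b.
As a 7×21 matrix over Z this has rank 6, with invariant factors (1,1,1,1,1,1).

Boundary ∂_2: C_2 → C_1 sends each 2-simplex [p,q,r] to [q,r] − [p,r] + [p,q]. For instance
  ∂abg = bg − ag + ab,
  ∂deg = eg − dg + de.
The resulting 21×14 matrix has rank 13, and its Smith normal form has invariant factors (1,1,1,1,1,1,1,1,1,1,1,1,1).

From H_k ≅ ker(∂_k) / im(∂_{k+1}) we obtain:

  H_1: rank ker ∂_1 − rank ∂_2 = (21 − 6) − 13 = 2, and the invariant factors of ∂_2 are all 1, so H_1 ≅ Z^2.

(K is a triangulation of the torus T^2.)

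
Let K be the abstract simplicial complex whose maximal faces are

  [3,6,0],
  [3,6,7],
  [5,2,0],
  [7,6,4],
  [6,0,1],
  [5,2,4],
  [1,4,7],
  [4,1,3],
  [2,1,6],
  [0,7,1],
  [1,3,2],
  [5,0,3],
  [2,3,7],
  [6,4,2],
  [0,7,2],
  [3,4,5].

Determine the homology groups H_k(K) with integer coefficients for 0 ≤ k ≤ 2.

We work with the vertex ordering 0 < 1 < 2 < 3 < 4 < 5 < 6 < 7. The simplices of K, each written with vertices in increasing order, are:

  0-simplices (8): [0], [1], [2], [3], [4], [5], [6], [7]
  1-simplices (24): (24 of them)
  2-simplices (16): [0,1,6], [0,1,7], [0,2,5], [0,2,7], [0,3,5], [0,3,6], [1,2,3], [1,2,6], [1,3,4], [1,4,7], [2,3,7], [2,4,5], [2,4,6], [3,4,5], [3,6,7], [4,6,7]

Hence C_0 ≅ Z^8, C_1 ≅ Z^24, C_2 ≅ Z^16.

Boundary ∂_1: C_1 → C_0 maps an edge to its endpoints' difference, ∂[p,q] = q − p. For instance
  ∂[1,6] = [6] − [1].
As a 8×24 matrix over Z this has rank 7, with invariant factors (1,1,1,1,1,1,1).

The boundary map ∂_2: C_2 → C_1 maps a triangle to the signed sum of its edges. For instance
  ∂[2,4,6] = [4,6] − [2,6] + [2,4],
  ∂[0,1,6] = [1,6] − [0,6] + [0,1].
As a 24×16 matrix over Z this has rank 15, with invariant factors (1,1,1,1,1,1,1,1,1,1,1,1,1,1,1).

Computing H_k = (kernel of ∂_k) / (image of ∂_{k+1}):

  H_0: rank C_0 − rank ∂_1 = 8 − 7 = 1, and the invariant factors of ∂_1 are all 1, so H_0 = Z.
  H_1: rank ker ∂_1 − rank ∂_2 = (24 − 7) − 15 = 2, and the invariant factors of ∂_2 are all 1, so H_1 = Z^2.
  H_2: rank ker ∂_2 − rank ∂_3 = (16 − 15) − 0 = 1, and there is no ∂_3, so H_2 = Z.

As a check, the Euler characteristic is 8 − 24 + 16 = 0, which agrees with 1 − 2 + 1 = 0.

H_0 = Z,  H_1 = Z^2,  H_2 = Z.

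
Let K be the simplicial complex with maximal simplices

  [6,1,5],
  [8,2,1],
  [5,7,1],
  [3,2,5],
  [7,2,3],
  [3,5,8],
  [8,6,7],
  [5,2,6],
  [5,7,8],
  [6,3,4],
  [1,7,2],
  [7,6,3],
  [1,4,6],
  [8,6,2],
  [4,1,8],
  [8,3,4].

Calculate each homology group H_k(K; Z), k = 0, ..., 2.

H_0 = Z,  H_1 = Z^2,  H_2 = Z.

K has 8 vertices, 24 edges, 16 triangles.
rank ∂_0 = 0, rank ∂_1 = 7 ⇒ b_0 = 8 − 0 − 7 = 1; all invariant factors of ∂_1 are 1 so no torsion. So H_0 = Z.
rank ∂_1 = 7, rank ∂_2 = 15 ⇒ b_1 = 24 − 7 − 15 = 2; all invariant factors of ∂_2 are 1 so no torsion. So H_1 = Z^2.
rank ∂_2 = 15, rank ∂_3 = 0 ⇒ b_2 = 16 − 15 − 0 = 1. So H_2 = Z.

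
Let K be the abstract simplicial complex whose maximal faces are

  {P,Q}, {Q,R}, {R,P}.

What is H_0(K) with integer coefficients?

H_0 ≅ Z.

K has 3 vertices, 3 edges.
rank ∂_0 = 0, rank ∂_1 = 2 ⇒ b_0 = 3 − 0 − 2 = 1; all invariant factors of ∂_1 are 1 so no torsion. So H_0 ≅ Z.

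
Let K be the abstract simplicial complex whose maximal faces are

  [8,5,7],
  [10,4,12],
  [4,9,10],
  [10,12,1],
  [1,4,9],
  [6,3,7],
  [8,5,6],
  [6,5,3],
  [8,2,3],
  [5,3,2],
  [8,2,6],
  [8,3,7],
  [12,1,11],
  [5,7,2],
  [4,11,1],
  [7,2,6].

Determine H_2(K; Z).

We work with the vertex ordering 1 < 2 < 3 < 4 < 5 < 6 < 7 < 8 < 9 < 10 < 11 < 12. The simplices of K, each written with vertices in increasing order, are:

  0-simplices (12): [1], [2], [3], [4], [5], [6], [7], [8], [9], [10], [11], [12]
  1-simplices (27): (27 of them)
  2-simplices (16): [1,4,9], [1,4,11], [1,10,12], [1,11,12], [2,3,5], [2,3,8], [2,5,7], [2,6,7], [2,6,8], [3,5,6], [3,6,7], [3,7,8], [4,9,10], [4,10,12], [5,6,8], [5,7,8]

so the chain groups are C_0 ≅ Z^12, C_1 ≅ Z^27, C_2 ≅ Z^16.

∂_1: C_1 → C_0 maps an edge to its endpoints' difference, ∂[p,q] = q − p.
The resulting 12×27 matrix has rank 10, and its Smith normal form has invariant factors (1,1,1,1,1,1,1,1,1,1).

Boundary ∂_2: C_2 → C_1 sends each 2-simplex [p,q,r] to [q,r] − [p,r] + [p,q]. For instance
  ∂[4,10,12] = [10,12] − [4,12] + [4,10],
  ∂[1,11,12] = [11,12] − [1,12] + [1,11].
This gives a 27×16 integer matrix of rank 16; reducing to Smith normal form yields diagonal entries (1,1,1,1,1,1,1,1,1,1,1,1,1,1,1,2).

Reading off H_k = ker ∂_k / im ∂_{k+1}:

  H_2: rank ker ∂_2 − rank ∂_3 = (16 − 16) − 0 = 0, and there is no ∂_3, so H_2 ≅ 0.

(K is a triangulation of the disjoint union of the real projective plane RP^2 and the cylinder S^1 x I.)

H_2 ≅ 0.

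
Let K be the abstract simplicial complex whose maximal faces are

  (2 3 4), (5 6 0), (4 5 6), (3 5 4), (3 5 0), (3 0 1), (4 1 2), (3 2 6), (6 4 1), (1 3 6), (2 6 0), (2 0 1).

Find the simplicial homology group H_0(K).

We work with the vertex ordering 0 < 1 < 2 < 3 < 4 < 5 < 6. The simplices of K, each written with vertices in increasing order, are:

  0-simplices (7): [0], [1], [2], [3], [4], [5], [6]
  1-simplices (18): [0,1], [0,2], [0,3], [0,5], [0,6], [1,2], [1,3], [1,4], [1,6], [2,3], [2,4], [2,6], [3,4], [3,5], [3,6], [4,5], [4,6], [5,6]
  2-simplices (12): [0,1,2], [0,1,3], [0,2,6], [0,3,5], [0,5,6], [1,2,4], [1,3,6], [1,4,6], [2,3,4], [2,3,6], [3,4,5], [4,5,6]

giving chain groups C_0 ≅ Z^7, C_1 ≅ Z^18, C_2 ≅ Z^12.

∂_1: C_1 → C_0 is given by ∂[p,q] = [q] − [p]. For instance
  ∂[2,6] = [6] − [2].
The 7×18 boundary matrix has rank 6 and Smith normal form diag(1,1,1,1,1,1).

Boundary ∂_2: C_2 → C_1 sends each 2-simplex [p,q,r] to [q,r] − [p,r] + [p,q]. For instance
  ∂[3,4,5] = [4,5] − [3,5] + [3,4],
  ∂[0,2,6] = [2,6] − [0,6] + [0,2].
As a 18×12 matrix over Z this has rank 12, with invariant factors (1,1,1,1,1,1,1,1,1,1,1,2).

Reading off H_k = ker ∂_k / im ∂_{k+1}:

  H_0: rank C_0 − rank ∂_1 = 7 − 6 = 1, and the invariant factors of ∂_1 are all 1, so H_0 = Z.

(K is a triangulation of the real projective plane RP^2.)

H_0 ≅ Z.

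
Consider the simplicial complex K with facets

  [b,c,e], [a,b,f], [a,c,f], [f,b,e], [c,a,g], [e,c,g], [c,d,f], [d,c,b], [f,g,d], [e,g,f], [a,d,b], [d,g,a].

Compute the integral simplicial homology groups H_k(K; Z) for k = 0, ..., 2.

H_0 = Z,  H_1 = Z_2,  H_2 = 0.

Order the vertices as a < b < c < d < e < f < g. Listing each simplex with vertices in this order, K has dimension 2 with simplices:

  0-simplices (7): a, b, c, d, e, f, g
  1-simplices (18): ab, ac, ad, af, ag, bc, bd, be, bf, cd, ce, cf, cg, df, dg, ef, eg, fg
  2-simplices (12): abd, abf, acf, acg, adg, bcd, bce, bef, cdf, ceg, dfg, efg

giving chain groups C_0 ≅ Z^7, C_1 ≅ Z^18, C_2 ≅ Z^12.

∂_1: C_1 → C_0 is given by ∂[p,q] = [q] − [p].
The resulting 7×18 matrix has rank 6, and its Smith normal form has invariant factors (1,1,1,1,1,1).

The boundary map ∂_2: C_2 → C_1 maps a triangle to the signed sum of its edges. For instance
  ∂bcd = cd − bd + bc,
  ∂efg = fg − eg + ef.
As a 18×12 matrix over Z this has rank 12, with invariant factors (1,1,1,1,1,1,1,1,1,1,1,2).

Now H_k = ker ∂_k / im ∂_{k+1}, so:

  H_0: rank C_0 − rank ∂_1 = 7 − 6 = 1, and the invariant factors of ∂_1 are all 1, so H_0 = Z.
  H_1: rank ker ∂_1 − rank ∂_2 = (18 − 6) − 12 = 0, and ∂_2 has invariant factor 2 > 1, so H_1 = Z_2.
  H_2: rank ker ∂_2 − rank ∂_3 = (12 − 12) − 0 = 0, and there is no ∂_3, so H_2 = 0.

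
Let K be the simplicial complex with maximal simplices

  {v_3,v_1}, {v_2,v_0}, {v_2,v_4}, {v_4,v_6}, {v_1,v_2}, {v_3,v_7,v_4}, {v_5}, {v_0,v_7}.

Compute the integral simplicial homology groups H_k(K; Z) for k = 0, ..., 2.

Take the total order v_0 < v_1 < v_2 < v_3 < v_4 < v_5 < v_6 < v_7 on the vertex set. Then K (dimension 2) consists of the simplices:

  0-simplices (8): [v_0], [v_1], [v_2], [v_3], [v_4], [v_5], [v_6], [v_7]
  1-simplices (9): [v_0,v_2], [v_0,v_7], [v_1,v_2], [v_1,v_3], [v_2,v_4], [v_3,v_4], [v_3,v_7], [v_4,v_6], [v_4,v_7]
  2-simplices (1): [v_3,v_4,v_7]

giving chain groups C_0 ≅ Z^8, C_1 ≅ Z^9, C_2 ≅ Z^1.

∂_1: C_1 → C_0 sends each edge [p,q] (with p < q) to q − p.
As a 8×9 matrix over Z this has rank 6, with invariant factors (1,1,1,1,1,1).

∂_2: C_2 → C_1 maps a triangle to the signed sum of its edges. For instance
  ∂[v_3,v_4,v_7] = [v_4,v_7] − [v_3,v_7] + [v_3,v_4].
As a 9×1 matrix over Z this has rank 1, with invariant factors (1).

From H_k ≅ ker(∂_k) / im(∂_{k+1}) we obtain:

  H_0: rank C_0 − rank ∂_1 = 8 − 6 = 2, and the invariant factors of ∂_1 are all 1, so H_0 ≅ Z^2.
  H_1: rank ker ∂_1 − rank ∂_2 = (9 − 6) − 1 = 2, and the invariant factors of ∂_2 are all 1, so H_1 ≅ Z^2.
  H_2: rank ker ∂_2 − rank ∂_3 = (1 − 1) − 0 = 0, and there is no ∂_3, so H_2 ≅ 0.

H_0 ≅ Z^2,  H_1 ≅ Z^2,  H_2 = 0.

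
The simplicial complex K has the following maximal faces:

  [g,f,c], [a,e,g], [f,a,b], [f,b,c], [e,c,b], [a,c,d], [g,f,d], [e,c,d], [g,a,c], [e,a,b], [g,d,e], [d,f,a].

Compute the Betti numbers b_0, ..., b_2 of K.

K has 7 vertices, 18 edges, 12 triangles.
rank ∂_0 = 0, rank ∂_1 = 6 ⇒ b_0 = 7 − 0 − 6 = 1; all invariant factors of ∂_1 are 1 so no torsion. So H_0 = Z.
rank ∂_1 = 6, rank ∂_2 = 12 ⇒ b_1 = 18 − 6 − 12 = 0; ∂_2 has invariant factor(s) [2] giving torsion. So H_1 = Z/2.
rank ∂_2 = 12, rank ∂_3 = 0 ⇒ b_2 = 12 − 12 − 0 = 0. So H_2 = 0.

b_0 = 1, b_1 = 0, b_2 = 0.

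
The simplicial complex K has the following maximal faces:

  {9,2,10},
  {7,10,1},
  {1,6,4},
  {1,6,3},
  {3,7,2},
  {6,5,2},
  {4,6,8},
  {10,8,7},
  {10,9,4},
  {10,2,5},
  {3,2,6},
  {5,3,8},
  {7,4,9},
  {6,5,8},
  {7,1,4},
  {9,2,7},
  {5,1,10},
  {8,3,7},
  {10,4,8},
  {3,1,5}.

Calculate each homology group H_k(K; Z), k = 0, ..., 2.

H_0 = Z,  H_1 = Z ⊕ Z_2,  H_2 = 0.

Order the vertices as 1 < 2 < 3 < 4 < 5 < 6 < 7 < 8 < 9 < 10. Listing each simplex with vertices in this order, K has dimension 2 with simplices:

  0-simplices (10): [1], [2], [3], [4], [5], [6], [7], [8], [9], [10]
  1-simplices (30): (30 of them)
  2-simplices (20): (20 of them)

so the chain groups are C_0 ≅ Z^10, C_1 ≅ Z^30, C_2 ≅ Z^20.

Boundary ∂_1: C_1 → C_0 sends each edge [p,q] (with p < q) to q − p. For instance
  ∂[1,6] = [6] − [1].
The 10×30 boundary matrix has rank 9 and Smith normal form diag(1,1,1,1,1,1,1,1,1).

The boundary map ∂_2: C_2 → C_1 sends each 2-simplex [p,q,r] to [q,r] − [p,r] + [p,q]. For instance
  ∂[2,7,9] = [7,9] − [2,9] + [2,7],
  ∂[1,5,10] = [5,10] − [1,10] + [1,5].
As a 30×20 matrix over Z this has rank 20, with invariant factors (1,1,1,1,1,1,1,1,1,1,1,1,1,1,1,1,1,1,1,2).

Computing H_k = (kernel of ∂_k) / (image of ∂_{k+1}):

  H_0: rank C_0 − rank ∂_1 = 10 − 9 = 1, and the invariant factors of ∂_1 are all 1, so H_0 ≅ Z.
  H_1: rank ker ∂_1 − rank ∂_2 = (30 − 9) − 20 = 1, and ∂_2 has invariant factor 2 > 1, so H_1 ≅ Z ⊕ Z_2.
  H_2: rank ker ∂_2 − rank ∂_3 = (20 − 20) − 0 = 0, and there is no ∂_3, so H_2 ≅ 0.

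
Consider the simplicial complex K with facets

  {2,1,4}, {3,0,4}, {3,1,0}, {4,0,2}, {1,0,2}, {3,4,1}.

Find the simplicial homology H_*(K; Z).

Take the total order 0 < 1 < 2 < 3 < 4 on the vertex set. Then K (dimension 2) consists of the simplices:

  0-simplices (5): [0], [1], [2], [3], [4]
  1-simplices (9): [0,1], [0,2], [0,3], [0,4], [1,2], [1,3], [1,4], [2,4], [3,4]
  2-simplices (6): [0,1,2], [0,1,3], [0,2,4], [0,3,4], [1,2,4], [1,3,4]

so the chain groups are C_0 ≅ Z^5, C_1 ≅ Z^9, C_2 ≅ Z^6.

∂_1: C_1 → C_0 is given by ∂[p,q] = [q] − [p].
The 5×9 boundary matrix has rank 4 and Smith normal form diag(1,1,1,1).

The boundary map ∂_2: C_2 → C_1 sends each 2-simplex [p,q,r] to [q,r] − [p,r] + [p,q]. For instance
  ∂[1,2,4] = [2,4] − [1,4] + [1,2],
  ∂[0,1,3] = [1,3] − [0,3] + [0,1].
This gives a 9×6 integer matrix of rank 5; reducing to Smith normal form yields diagonal entries (1,1,1,1,1).

Reading off H_k = ker ∂_k / im ∂_{k+1}:

  H_0: rank C_0 − rank ∂_1 = 5 − 4 = 1, and the invariant factors of ∂_1 are all 1, so H_0 ≅ Z.
  H_1: rank ker ∂_1 − rank ∂_2 = (9 − 4) − 5 = 0, and the invariant factors of ∂_2 are all 1, so H_1 ≅ 0.
  H_2: rank ker ∂_2 − rank ∂_3 = (6 − 5) − 0 = 1, and there is no ∂_3, so H_2 ≅ Z.

As a check, the Euler characteristic is 5 − 9 + 6 = 2, which agrees with 1 − 0 + 1 = 2.
(K is a triangulation of the 2-sphere S^2.)

H_0 = Z,  H_1 = 0,  H_2 = Z.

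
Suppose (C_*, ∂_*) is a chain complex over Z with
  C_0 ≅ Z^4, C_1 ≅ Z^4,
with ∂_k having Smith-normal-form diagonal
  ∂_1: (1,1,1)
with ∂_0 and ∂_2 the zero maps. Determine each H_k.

H_0: b_0 = 4 − 0 − 3 = 1; torsion from ∂_1 factors > 1: none. So H_0 ≅ Z.
H_1: b_1 = 4 − 3 − 0 = 1; torsion from ∂_2 factors > 1: none. So H_1 ≅ Z.

H_0 ≅ Z,  H_1 ≅ Z.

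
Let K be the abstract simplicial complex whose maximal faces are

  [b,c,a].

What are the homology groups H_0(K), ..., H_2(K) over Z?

H_0 = Z,  H_1 = 0,  H_2 = 0.

Fix the vertex order a < b < c and write every simplex with vertices in increasing order. Then dim K = 2 and the simplices of K are:

  0-simplices (3): a, b, c
  1-simplices (3): ab, ac, bc
  2-simplices (1): abc

giving chain groups C_0 ≅ Z^3, C_1 ≅ Z^3, C_2 ≅ Z^1.

The boundary map ∂_1: C_1 → C_0 sends each edge [p,q] (with p < q) to q − p.
This gives a 3×3 integer matrix of rank 2; reducing to Smith normal form yields diagonal entries (1,1).

The boundary map ∂_2: C_2 → C_1 acts by ∂[p,q,r] = [q,r] − [p,r] + [p,q]. For instance
  ∂abc = bc − ac + ab.
This gives a 3×1 integer matrix of rank 1; reducing to Smith normal form yields diagonal entries (1).

From H_k ≅ ker(∂_k) / im(∂_{k+1}) we obtain:

  H_0: rank C_0 − rank ∂_1 = 3 − 2 = 1, and the invariant factors of ∂_1 are all 1, so H_0 = Z.
  H_1: rank ker ∂_1 − rank ∂_2 = (3 − 2) − 1 = 0, and the invariant factors of ∂_2 are all 1, so H_1 = 0.
  H_2: rank ker ∂_2 − rank ∂_3 = (1 − 1) − 0 = 0, and there is no ∂_3, so H_2 = 0.

(K is a triangulation of the 2-simplex.)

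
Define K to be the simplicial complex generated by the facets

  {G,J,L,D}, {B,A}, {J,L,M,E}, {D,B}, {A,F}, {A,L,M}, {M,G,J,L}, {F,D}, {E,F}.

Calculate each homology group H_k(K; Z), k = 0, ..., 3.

Take the total order A < B < D < E < F < G < J < L < M on the vertex set. Then K (dimension 3) consists of the simplices:

  0-simplices (9): A, B, D, E, F, G, J, L, M
  1-simplices (19): AB, AF, AL, AM, BD, DF, DG, DJ, DL, EF, EJ, EL, EM, GJ, GL, GM, JL, JM, LM
  2-simplices (11): ALM, DGJ, DGL, DJL, EJL, EJM, ELM, GJL, GJM, GLM, JLM
  3-simplices (3): DGJL, EJLM, GJLM

Hence C_0 ≅ Z^9, C_1 ≅ Z^19, C_2 ≅ Z^11, C_3 ≅ Z^3.

Boundary ∂_1: C_1 → C_0 maps an edge to its endpoints' difference, ∂[p,q] = q − p. For instance
  ∂AF = F − A.
This gives a 9×19 integer matrix of rank 8; reducing to Smith normal form yields diagonal entries (1,1,1,1,1,1,1,1).

∂_2: C_2 → C_1 maps a triangle to the signed sum of its edges. For instance
  ∂GJM = JM − GM + GJ,
  ∂DGJ = GJ − DJ + DG.
As a 19×11 matrix over Z this has rank 8, with invariant factors (1,1,1,1,1,1,1,1).

∂_3: C_3 → C_2 sends each 3-simplex σ to the alternating sum Σ_i (−1)^i (σ with its i-th vertex removed). For instance
  ∂DGJL = GJL − DJL + DGL − DGJ,
  ∂EJLM = JLM − ELM + EJM − EJL.
As a 11×3 matrix over Z this has rank 3, with invariant factors (1,1,1).

From H_k ≅ ker(∂_k) / im(∂_{k+1}) we obtain:

  H_0: rank C_0 − rank ∂_1 = 9 − 8 = 1, and the invariant factors of ∂_1 are all 1, so H_0 ≅ Z.
  H_1: rank ker ∂_1 − rank ∂_2 = (19 − 8) − 8 = 3, and the invariant factors of ∂_2 are all 1, so H_1 ≅ Z^3.
  H_2: rank ker ∂_2 − rank ∂_3 = (11 − 8) − 3 = 0, and the invariant factors of ∂_3 are all 1, so H_2 ≅ 0.
  H_3: rank ker ∂_3 − rank ∂_4 = (3 − 3) − 0 = 0, and there is no ∂_4, so H_3 ≅ 0.

H_0 = Z,  H_1 = Z^3,  H_2 = 0,  H_3 = 0.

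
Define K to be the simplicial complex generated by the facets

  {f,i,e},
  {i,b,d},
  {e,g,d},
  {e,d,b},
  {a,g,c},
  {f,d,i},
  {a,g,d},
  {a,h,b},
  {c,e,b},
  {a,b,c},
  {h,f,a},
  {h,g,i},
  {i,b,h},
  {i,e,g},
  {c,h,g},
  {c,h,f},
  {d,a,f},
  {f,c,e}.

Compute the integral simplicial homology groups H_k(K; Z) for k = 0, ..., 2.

We work with the vertex ordering a < b < c < d < e < f < g < h < i. The simplices of K, each written with vertices in increasing order, are:

  0-simplices (9): a, b, c, d, e, f, g, h, i
  1-simplices (27): ab, ac, ad, af, ag, ah, bc, bd, be, bh, bi, ce, cf, cg, ch, de, df, dg, di, ef, eg, ei, fh, fi, gh, gi, hi
  2-simplices (18): abc, abh, acg, adf, adg, afh, bce, bde, bdi, bhi, cef, cfh, cgh, deg, dfi, efi, egi, ghi

giving chain groups C_0 ≅ Z^9, C_1 ≅ Z^27, C_2 ≅ Z^18.

Boundary ∂_1: C_1 → C_0 is given by ∂[p,q] = [q] − [p]. For instance
  ∂ab = b − a.
The 9×27 boundary matrix has rank 8 and Smith normal form diag(1,1,1,1,1,1,1,1).

Boundary ∂_2: C_2 → C_1 sends each 2-simplex [p,q,r] to [q,r] − [p,r] + [p,q]. For instance
  ∂bhi = hi − bi + bh,
  ∂acg = cg − ag + ac.
The 27×18 boundary matrix has rank 18 and Smith normal form diag(1,1,1,1,1,1,1,1,1,1,1,1,1,1,1,1,1,2).

From H_k ≅ ker(∂_k) / im(∂_{k+1}) we obtain:

  H_0: rank C_0 − rank ∂_1 = 9 − 8 = 1, and the invariant factors of ∂_1 are all 1, so H_0 = Z.
  H_1: rank ker ∂_1 − rank ∂_2 = (27 − 8) − 18 = 1, and ∂_2 has invariant factor 2 > 1, so H_1 = Z ⊕ Z/2.
  H_2: rank ker ∂_2 − rank ∂_3 = (18 − 18) − 0 = 0, and there is no ∂_3, so H_2 = 0.

H_0 ≅ Z,  H_1 ≅ Z ⊕ Z/2,  H_2 = 0.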